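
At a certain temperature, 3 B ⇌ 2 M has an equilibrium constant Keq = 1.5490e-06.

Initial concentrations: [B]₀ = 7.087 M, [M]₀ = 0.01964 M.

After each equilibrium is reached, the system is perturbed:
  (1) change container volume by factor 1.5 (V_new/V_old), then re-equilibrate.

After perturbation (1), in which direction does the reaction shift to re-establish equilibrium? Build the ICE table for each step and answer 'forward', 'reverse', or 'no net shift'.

Direction: reverse

Q₀ = 1.0837e-06 vs Keq = 1.5490e-06 ⇒ Q<K, forward
Step 1:
                    B           M
  Initial       7.087     0.01964
  Change    -0.005719    0.003813
  Equil         7.081     0.02345
  solve Keq expr → x = 0.001906; check Q = 1.5490e-06
Then change container volume by factor 1.5 (V_new/V_old).
Step 2:
                    B           M
  Initial       4.721     0.01564
  Change     0.004278   -0.002852
  Equil         4.725     0.01278
  solve Keq expr → x = -0.001426; check Q = 1.5490e-06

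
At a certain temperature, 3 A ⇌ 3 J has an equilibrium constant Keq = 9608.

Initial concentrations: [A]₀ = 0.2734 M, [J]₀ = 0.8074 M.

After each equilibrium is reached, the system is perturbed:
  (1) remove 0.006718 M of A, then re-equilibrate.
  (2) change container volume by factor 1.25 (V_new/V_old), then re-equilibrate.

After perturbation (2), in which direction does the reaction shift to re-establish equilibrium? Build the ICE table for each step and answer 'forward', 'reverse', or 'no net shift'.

Direction: no net shift

Q₀ = 25.76 vs Keq = 9608 ⇒ Q<K, forward
Step 1:
                  A         J
  I          0.2734    0.8074
  C         -0.2248    0.2248
  E         0.04856     1.032
  solve Keq expr → x = 0.07495; check Q = 9608
Then remove 0.006718 M of A.
Step 2:
                  A         J
  I         0.04184     1.032
  C        0.006416 -0.006416
  E         0.04825     1.026
  solve Keq expr → x = -0.002139; check Q = 9608
Then change container volume by factor 1.25 (V_new/V_old).
Step 3:
                  A         J
  I          0.0386    0.8207
  C               0         0
  E          0.0386    0.8207
  solve Keq expr → x = 0; check Q = 9608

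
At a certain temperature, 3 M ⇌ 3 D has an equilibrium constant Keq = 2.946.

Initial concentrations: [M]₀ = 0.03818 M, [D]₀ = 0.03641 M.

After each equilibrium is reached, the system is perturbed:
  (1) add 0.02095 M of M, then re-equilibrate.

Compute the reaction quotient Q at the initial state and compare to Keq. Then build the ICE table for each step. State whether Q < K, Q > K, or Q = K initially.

Q₀ = 0.8673 vs Keq = 2.946 ⇒ Q<K, forward
Step 1:
                    M           D
  init        0.03818     0.03641
  Δ         -0.007529    0.007529
  eq          0.03065     0.04394
  solve Keq expr → x = 0.00251; check Q = 2.946
Then add 0.02095 M of M.
Step 2:
                    M           D
  init         0.0516     0.04394
  Δ          -0.01234     0.01234
  eq          0.03926     0.05628
  solve Keq expr → x = 0.004114; check Q = 2.946

Q₀ = 0.8673; Q < K (proceeds forward)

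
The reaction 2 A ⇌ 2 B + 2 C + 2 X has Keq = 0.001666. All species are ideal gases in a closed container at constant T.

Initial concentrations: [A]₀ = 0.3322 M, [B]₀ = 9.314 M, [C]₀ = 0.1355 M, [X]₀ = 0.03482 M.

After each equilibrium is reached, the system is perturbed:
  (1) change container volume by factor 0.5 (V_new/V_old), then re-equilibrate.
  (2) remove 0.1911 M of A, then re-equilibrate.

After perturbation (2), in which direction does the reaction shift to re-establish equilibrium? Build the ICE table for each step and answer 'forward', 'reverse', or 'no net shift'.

Q₀ = 0.0175 vs Keq = 0.001666 ⇒ Q>K, reverse
Step 1:
                  A         B         C         X
  Initial    0.3322     9.314    0.1355   0.03482
  Change    0.02123  -0.02123  -0.02123  -0.02123
  Equil      0.3534     9.293    0.1143   0.01359
  solve Keq expr → x = -0.01062; check Q = 0.001666
Then change container volume by factor 0.5 (V_new/V_old).
Step 2:
                  A         B         C         X
  Initial    0.7069     18.59    0.2285   0.02717
  Change    0.01953  -0.01953  -0.01953  -0.01953
  Equil      0.7264     18.57     0.209  0.007641
  solve Keq expr → x = -0.009765; check Q = 0.001666
Then remove 0.1911 M of A.
Step 3:
                  A         B         C         X
  Initial    0.5353     18.57     0.209  0.007641
  Change   0.001936 -0.001936 -0.001936 -0.001936
  Equil      0.5372     18.56    0.2071  0.005705
  solve Keq expr → x = -9.6818e-04; check Q = 0.001666

Direction: reverse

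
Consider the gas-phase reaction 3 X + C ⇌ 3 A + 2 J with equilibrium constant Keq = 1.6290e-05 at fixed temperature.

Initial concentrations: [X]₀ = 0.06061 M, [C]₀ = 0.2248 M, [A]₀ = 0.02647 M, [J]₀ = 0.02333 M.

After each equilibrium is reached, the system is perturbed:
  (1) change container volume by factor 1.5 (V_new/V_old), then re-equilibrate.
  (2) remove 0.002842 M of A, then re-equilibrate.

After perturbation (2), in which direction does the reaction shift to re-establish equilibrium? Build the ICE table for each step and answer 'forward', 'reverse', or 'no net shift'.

Direction: forward

Q₀ = 2.0168e-04 vs Keq = 1.6290e-05 ⇒ Q>K, reverse
Step 1:
                    X           C           A           J
  init        0.06061      0.2248     0.02647     0.02333
  Δ          0.009826    0.003275   -0.009826    -0.00655
  eq          0.07044      0.2281     0.01664     0.01678
  solve Keq expr → x = -0.003275; check Q = 1.6290e-05
Then change container volume by factor 1.5 (V_new/V_old).
Step 2:
                    X           C           A           J
  init        0.04696      0.1521      0.0111     0.01119
  Δ       -9.1622e-04 -3.0541e-04  9.1622e-04  6.1081e-04
  eq          0.04604      0.1517     0.01201      0.0118
  solve Keq expr → x = 3.0541e-04; check Q = 1.6290e-05
Then remove 0.002842 M of A.
Step 3:
                    X           C           A           J
  init        0.04604      0.1517    0.009171      0.0118
  Δ         -0.001699 -5.6638e-04    0.001699    0.001133
  eq          0.04434      0.1512     0.01087     0.01293
  solve Keq expr → x = 5.6638e-04; check Q = 1.6290e-05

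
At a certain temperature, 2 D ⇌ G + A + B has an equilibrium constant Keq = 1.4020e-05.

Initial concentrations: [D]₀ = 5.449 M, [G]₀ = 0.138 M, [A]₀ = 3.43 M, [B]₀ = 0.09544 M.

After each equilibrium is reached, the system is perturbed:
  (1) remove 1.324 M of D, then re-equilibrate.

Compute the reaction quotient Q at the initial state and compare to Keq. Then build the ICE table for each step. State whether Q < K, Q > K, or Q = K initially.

Q₀ = 0.001521; Q > K (proceeds reverse)

Q₀ = 0.001521 vs Keq = 1.4020e-05 ⇒ Q>K, reverse
Step 1:
                    D           G           A           B
  Initial       5.449       0.138        3.43     0.09544
  Change        0.185    -0.09251    -0.09251    -0.09251
  Equil         5.634     0.04549       3.337    0.002931
  solve Keq expr → x = -0.09251; check Q = 1.4020e-05
Then remove 1.324 M of D.
Step 2:
                    D           G           A           B
  Initial        4.31     0.04549       3.337    0.002931
  Change     0.002336   -0.001168   -0.001168   -0.001168
  Equil         4.312     0.04432       3.336    0.001763
  solve Keq expr → x = -0.001168; check Q = 1.4020e-05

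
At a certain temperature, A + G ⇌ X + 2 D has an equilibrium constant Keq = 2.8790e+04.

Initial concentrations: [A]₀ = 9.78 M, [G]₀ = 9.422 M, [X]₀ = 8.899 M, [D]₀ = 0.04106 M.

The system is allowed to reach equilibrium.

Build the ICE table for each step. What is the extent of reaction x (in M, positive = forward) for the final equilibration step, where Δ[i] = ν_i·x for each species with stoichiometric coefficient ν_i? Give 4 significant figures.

x = 9.11 M

Q₀ = 1.6282e-04 vs Keq = 2.8790e+04 ⇒ Q<K, forward
Step 1:
                   A          G          X          D
  Initial       9.78      9.422      8.899    0.04106
  Change       -9.11      -9.11       9.11      18.22
  Equil       0.6696     0.3116      18.01      18.26
  solve Keq expr → x = 9.11; check Q = 2.8790e+04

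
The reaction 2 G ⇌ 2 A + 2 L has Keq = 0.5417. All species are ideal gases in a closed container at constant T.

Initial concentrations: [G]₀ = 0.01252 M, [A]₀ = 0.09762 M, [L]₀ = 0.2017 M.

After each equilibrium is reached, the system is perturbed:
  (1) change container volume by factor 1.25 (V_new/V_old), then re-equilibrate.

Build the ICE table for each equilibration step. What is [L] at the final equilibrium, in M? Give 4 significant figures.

[L]_eq = 0.156 M

Q₀ = 2.473 vs Keq = 0.5417 ⇒ Q>K, reverse
Step 1:
                  G         A         L
  init      0.01252   0.09762    0.2017
  Δ         0.01022  -0.01022  -0.01022
  eq        0.02274    0.0874    0.1915
  solve Keq expr → x = -0.005109; check Q = 0.5417
Then change container volume by factor 1.25 (V_new/V_old).
Step 2:
                  G         A         L
  init      0.01819   0.06992    0.1532
  Δ       -0.002784  0.002784  0.002784
  eq        0.01541    0.0727     0.156
  solve Keq expr → x = 0.001392; check Q = 0.5417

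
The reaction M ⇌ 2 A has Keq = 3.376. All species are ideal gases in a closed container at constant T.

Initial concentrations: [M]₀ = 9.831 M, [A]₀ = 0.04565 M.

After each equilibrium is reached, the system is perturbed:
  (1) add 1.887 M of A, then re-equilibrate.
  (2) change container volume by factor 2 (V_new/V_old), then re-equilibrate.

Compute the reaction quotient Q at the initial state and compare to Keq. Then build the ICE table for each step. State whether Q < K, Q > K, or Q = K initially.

Q₀ = 2.1197e-04; Q < K (proceeds forward)

Q₀ = 2.1197e-04 vs Keq = 3.376 ⇒ Q<K, forward
Step 1:
                   M          A
  Initial      9.831    0.04565
  Change       -2.47      4.939
  Equil        7.361      4.985
  solve Keq expr → x = 2.47; check Q = 3.376
Then add 1.887 M of A.
Step 2:
                   M          A
  Initial      7.361      6.872
  Change        0.81      -1.62
  Equil        8.171      5.252
  solve Keq expr → x = -0.81; check Q = 3.376
Then change container volume by factor 2 (V_new/V_old).
Step 3:
                   M          A
  Initial      4.086      2.626
  Change     -0.4408     0.8817
  Equil        3.645      3.508
  solve Keq expr → x = 0.4408; check Q = 3.376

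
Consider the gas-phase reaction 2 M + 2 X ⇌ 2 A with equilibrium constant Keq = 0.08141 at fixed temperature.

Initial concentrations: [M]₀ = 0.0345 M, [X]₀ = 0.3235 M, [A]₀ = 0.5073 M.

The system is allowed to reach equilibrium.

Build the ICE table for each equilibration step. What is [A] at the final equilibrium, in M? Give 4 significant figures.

[A]_eq = 0.0941 M

Q₀ = 2066 vs Keq = 0.08141 ⇒ Q>K, reverse
Step 1:
                    M           X           A
  Initial      0.0345      0.3235      0.5073
  Change       0.4132      0.4132     -0.4132
  Equil        0.4477      0.7367      0.0941
  solve Keq expr → x = -0.2066; check Q = 0.08141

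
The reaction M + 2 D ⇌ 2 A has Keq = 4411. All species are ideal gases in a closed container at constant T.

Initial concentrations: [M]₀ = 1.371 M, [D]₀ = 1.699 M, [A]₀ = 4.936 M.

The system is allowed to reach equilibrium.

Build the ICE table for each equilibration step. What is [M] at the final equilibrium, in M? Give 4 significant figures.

[M]_eq = 0.5855 M

Q₀ = 6.156 vs Keq = 4411 ⇒ Q<K, forward
Step 1:
                  M         D         A
  init        1.371     1.699     4.936
  Δ         -0.7855    -1.571     1.571
  eq         0.5855     0.128     6.507
  solve Keq expr → x = 0.7855; check Q = 4411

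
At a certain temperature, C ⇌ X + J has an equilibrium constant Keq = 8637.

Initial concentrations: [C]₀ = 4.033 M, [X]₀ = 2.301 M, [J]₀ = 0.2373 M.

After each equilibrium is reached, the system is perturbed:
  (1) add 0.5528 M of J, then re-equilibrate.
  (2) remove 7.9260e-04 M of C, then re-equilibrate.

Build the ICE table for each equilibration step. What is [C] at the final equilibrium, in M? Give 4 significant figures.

Q₀ = 0.1354 vs Keq = 8637 ⇒ Q<K, forward
Step 1:
                   C          X          J
  init         4.033      2.301     0.2373
  Δ            -4.03       4.03       4.03
  eq        0.003128      6.331      4.267
  solve Keq expr → x = 4.03; check Q = 8637
Then add 0.5528 M of J.
Step 2:
                   C          X          J
  init      0.003128      6.331       4.82
  Δ       4.0468e-04 -4.0468e-04 -4.0468e-04
  eq        0.003532       6.33       4.82
  solve Keq expr → x = -4.0468e-04; check Q = 8637
Then remove 7.9260e-04 M of C.
Step 3:
                   C          X          J
  init       0.00274       6.33       4.82
  Δ       7.9158e-04 -7.9158e-04 -7.9158e-04
  eq        0.003531       6.33      4.819
  solve Keq expr → x = -7.9158e-04; check Q = 8637

[C]_eq = 0.003531 M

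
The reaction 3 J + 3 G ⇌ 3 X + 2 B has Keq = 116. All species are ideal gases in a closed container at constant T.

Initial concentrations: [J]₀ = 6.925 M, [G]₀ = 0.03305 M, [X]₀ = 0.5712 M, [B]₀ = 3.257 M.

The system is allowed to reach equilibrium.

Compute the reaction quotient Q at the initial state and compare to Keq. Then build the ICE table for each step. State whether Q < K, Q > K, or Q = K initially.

Q₀ = 164.9; Q > K (proceeds reverse)

Q₀ = 164.9 vs Keq = 116 ⇒ Q>K, reverse
Step 1:
                   J          G          X          B
  I            6.925    0.03305     0.5712      3.257
  C         0.003823   0.003823  -0.003823  -0.002549
  E            6.929    0.03687     0.5674      3.254
  solve Keq expr → x = -0.001274; check Q = 116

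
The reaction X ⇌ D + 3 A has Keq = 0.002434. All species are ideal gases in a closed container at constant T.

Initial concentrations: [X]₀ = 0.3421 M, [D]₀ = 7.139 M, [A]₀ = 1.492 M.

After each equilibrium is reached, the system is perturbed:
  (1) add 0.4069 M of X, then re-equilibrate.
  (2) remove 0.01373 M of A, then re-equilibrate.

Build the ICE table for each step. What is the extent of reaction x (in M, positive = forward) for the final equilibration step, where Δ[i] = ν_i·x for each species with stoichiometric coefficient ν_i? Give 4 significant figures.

x = 0.004539 M

Q₀ = 69.31 vs Keq = 0.002434 ⇒ Q>K, reverse
Step 1:
                  X         D         A
  init       0.3421     7.139     1.492
  Δ          0.4751   -0.4751    -1.425
  eq         0.8172     6.664   0.06683
  solve Keq expr → x = -0.4751; check Q = 0.002434
Then add 0.4069 M of X.
Step 2:
                  X         D         A
  init        1.224     6.664   0.06683
  Δ       -0.003186  0.003186  0.009558
  eq          1.221     6.667   0.07639
  solve Keq expr → x = 0.003186; check Q = 0.002434
Then remove 0.01373 M of A.
Step 3:
                  X         D         A
  init        1.221     6.667   0.06266
  Δ       -0.004539  0.004539   0.01362
  eq          1.216     6.672   0.07627
  solve Keq expr → x = 0.004539; check Q = 0.002434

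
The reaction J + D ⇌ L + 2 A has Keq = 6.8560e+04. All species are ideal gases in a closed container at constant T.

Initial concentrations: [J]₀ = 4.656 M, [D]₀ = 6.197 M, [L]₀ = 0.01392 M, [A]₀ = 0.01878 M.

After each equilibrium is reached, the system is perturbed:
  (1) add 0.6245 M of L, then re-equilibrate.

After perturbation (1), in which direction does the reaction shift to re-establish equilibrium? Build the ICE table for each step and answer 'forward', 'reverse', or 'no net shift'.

Q₀ = 1.7015e-07 vs Keq = 6.8560e+04 ⇒ Q<K, forward
Step 1:
                  J         D         L         A
  I           4.656     6.197   0.01392   0.01878
  C          -4.652    -4.652     4.652     9.304
  E        0.003829     1.545     4.666     9.323
  solve Keq expr → x = 4.652; check Q = 6.8560e+04
Then add 0.6245 M of L.
Step 2:
                  J         D         L         A
  I        0.003829     1.545     5.291     9.323
  C       5.0971e-04 5.0971e-04 -5.0971e-04 -0.001019
  E        0.004339     1.545      5.29     9.322
  solve Keq expr → x = -5.0971e-04; check Q = 6.8560e+04

Direction: reverse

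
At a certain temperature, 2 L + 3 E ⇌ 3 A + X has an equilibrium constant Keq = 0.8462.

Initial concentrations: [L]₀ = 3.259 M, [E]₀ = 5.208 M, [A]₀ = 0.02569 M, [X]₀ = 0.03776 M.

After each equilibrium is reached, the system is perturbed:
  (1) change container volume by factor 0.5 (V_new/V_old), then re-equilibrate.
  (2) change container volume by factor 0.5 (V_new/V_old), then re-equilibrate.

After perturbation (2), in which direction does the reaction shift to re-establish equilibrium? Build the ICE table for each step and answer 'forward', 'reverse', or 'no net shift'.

Direction: forward

Q₀ = 4.2672e-10 vs Keq = 0.8462 ⇒ Q<K, forward
Step 1:
                   L          E          A          X
  Initial      3.259      5.208    0.02569    0.03776
  Change      -1.875     -2.812      2.812     0.9374
  Equil        1.384      2.396      2.838     0.9752
  solve Keq expr → x = 0.9374; check Q = 0.8462
Then change container volume by factor 0.5 (V_new/V_old).
Step 2:
                   L          E          A          X
  Initial      2.768      4.791      5.676       1.95
  Change     -0.2519    -0.3778     0.3778     0.1259
  Equil        2.516      4.414      6.054      2.076
  solve Keq expr → x = 0.1259; check Q = 0.8462
Then change container volume by factor 0.5 (V_new/V_old).
Step 3:
                   L          E          A          X
  Initial      5.033      8.827      12.11      4.153
  Change     -0.4854    -0.7282     0.7282     0.2427
  Equil        4.547      8.099      12.84      4.395
  solve Keq expr → x = 0.2427; check Q = 0.8462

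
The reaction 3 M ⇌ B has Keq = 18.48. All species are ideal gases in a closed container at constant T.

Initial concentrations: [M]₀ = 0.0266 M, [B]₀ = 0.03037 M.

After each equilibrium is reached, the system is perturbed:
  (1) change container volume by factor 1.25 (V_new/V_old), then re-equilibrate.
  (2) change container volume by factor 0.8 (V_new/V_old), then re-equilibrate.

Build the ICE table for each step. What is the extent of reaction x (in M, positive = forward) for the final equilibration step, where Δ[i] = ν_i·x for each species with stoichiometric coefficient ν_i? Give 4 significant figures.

Q₀ = 1614 vs Keq = 18.48 ⇒ Q>K, reverse
Step 1:
                    M           B
  Initial      0.0266     0.03037
  Change      0.05779    -0.01926
  Equil       0.08439     0.01111
  solve Keq expr → x = -0.01926; check Q = 18.48
Then change container volume by factor 1.25 (V_new/V_old).
Step 2:
                    M           B
  Initial     0.06751    0.008885
  Change     0.005276   -0.001759
  Equil       0.07279    0.007127
  solve Keq expr → x = -0.001759; check Q = 18.48
Then change container volume by factor 0.8 (V_new/V_old).
Step 3:
                    M           B
  Initial     0.09099    0.008908
  Change    -0.006595    0.002198
  Equil       0.08439     0.01111
  solve Keq expr → x = 0.002198; check Q = 18.48

x = 0.002198 M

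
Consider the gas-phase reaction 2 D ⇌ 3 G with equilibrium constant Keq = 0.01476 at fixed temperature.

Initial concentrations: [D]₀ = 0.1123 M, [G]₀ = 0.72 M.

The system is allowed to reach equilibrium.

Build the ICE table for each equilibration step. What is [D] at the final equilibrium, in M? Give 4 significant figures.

Q₀ = 29.6 vs Keq = 0.01476 ⇒ Q>K, reverse
Step 1:
                  D         G
  Initial    0.1123      0.72
  Change     0.3783   -0.5674
  Equil      0.4906    0.1526
  solve Keq expr → x = -0.1891; check Q = 0.01476

[D]_eq = 0.4906 M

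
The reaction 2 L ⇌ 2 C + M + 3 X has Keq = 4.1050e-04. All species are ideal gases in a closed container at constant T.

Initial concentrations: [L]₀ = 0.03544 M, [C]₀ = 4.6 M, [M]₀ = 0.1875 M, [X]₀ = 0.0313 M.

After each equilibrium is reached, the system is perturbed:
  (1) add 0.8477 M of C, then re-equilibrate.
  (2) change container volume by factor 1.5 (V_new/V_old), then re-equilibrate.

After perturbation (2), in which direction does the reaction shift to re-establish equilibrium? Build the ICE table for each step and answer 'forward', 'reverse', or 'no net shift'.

Direction: forward

Q₀ = 0.09686 vs Keq = 4.1050e-04 ⇒ Q>K, reverse
Step 1:
                  L         C         M         X
  init      0.03544       4.6    0.1875    0.0313
  Δ         0.01644  -0.01644 -0.008219  -0.02466
  eq        0.05188     4.584    0.1793  0.006644
  solve Keq expr → x = -0.008219; check Q = 4.1050e-04
Then add 0.8477 M of C.
Step 2:
                  L         C         M         X
  init      0.05188     5.431    0.1793  0.006644
  Δ       4.4912e-04 -4.4912e-04 -2.2456e-04 -6.7368e-04
  eq        0.05233     5.431    0.1791  0.005971
  solve Keq expr → x = -2.2456e-04; check Q = 4.1050e-04
Then change container volume by factor 1.5 (V_new/V_old).
Step 3:
                  L         C         M         X
  init      0.03488     3.621    0.1194   0.00398
  Δ       -0.001738  0.001738 8.6906e-04  0.002607
  eq        0.03315     3.622    0.1202  0.006588
  solve Keq expr → x = 8.6906e-04; check Q = 4.1050e-04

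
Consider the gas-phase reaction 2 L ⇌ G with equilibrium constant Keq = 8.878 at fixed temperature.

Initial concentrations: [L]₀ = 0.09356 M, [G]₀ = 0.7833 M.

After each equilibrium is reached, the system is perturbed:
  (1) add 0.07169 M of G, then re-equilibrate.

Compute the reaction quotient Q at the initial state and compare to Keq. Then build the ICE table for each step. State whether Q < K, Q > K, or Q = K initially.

Q₀ = 89.48 vs Keq = 8.878 ⇒ Q>K, reverse
Step 1:
                   L          G
  Initial    0.09356     0.7833
  Change      0.1853   -0.09267
  Equil       0.2789     0.6906
  solve Keq expr → x = -0.09267; check Q = 8.878
Then add 0.07169 M of G.
Step 2:
                   L          G
  Initial     0.2789     0.7623
  Change     0.01288  -0.006439
  Equil       0.2918     0.7559
  solve Keq expr → x = -0.006439; check Q = 8.878

Q₀ = 89.48; Q > K (proceeds reverse)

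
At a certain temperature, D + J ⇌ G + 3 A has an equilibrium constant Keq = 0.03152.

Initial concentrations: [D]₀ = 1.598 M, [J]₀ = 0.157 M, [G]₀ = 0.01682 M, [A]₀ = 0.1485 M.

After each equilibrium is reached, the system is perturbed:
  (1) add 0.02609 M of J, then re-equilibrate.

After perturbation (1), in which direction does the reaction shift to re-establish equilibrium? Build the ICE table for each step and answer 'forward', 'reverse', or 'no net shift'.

Q₀ = 2.1955e-04 vs Keq = 0.03152 ⇒ Q<K, forward
Step 1:
                   D          J          G          A
  Initial      1.598      0.157    0.01682     0.1485
  Change    -0.07095   -0.07095    0.07095     0.2129
  Equil        1.527    0.08605    0.08777     0.3614
  solve Keq expr → x = 0.07095; check Q = 0.03152
Then add 0.02609 M of J.
Step 2:
                   D          J          G          A
  Initial      1.527     0.1121    0.08777     0.3614
  Change   -0.005864  -0.005864   0.005864    0.01759
  Equil        1.521     0.1063    0.09364      0.379
  solve Keq expr → x = 0.005864; check Q = 0.03152

Direction: forward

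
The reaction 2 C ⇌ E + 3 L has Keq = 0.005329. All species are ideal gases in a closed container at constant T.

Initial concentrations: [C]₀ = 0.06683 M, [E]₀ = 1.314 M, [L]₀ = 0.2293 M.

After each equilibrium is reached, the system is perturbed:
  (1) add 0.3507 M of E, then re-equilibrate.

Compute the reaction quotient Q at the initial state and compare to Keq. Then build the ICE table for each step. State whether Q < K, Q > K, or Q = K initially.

Q₀ = 3.547; Q > K (proceeds reverse)

Q₀ = 3.547 vs Keq = 0.005329 ⇒ Q>K, reverse
Step 1:
                    C           E           L
  Initial     0.06683       1.314      0.2293
  Change       0.1179    -0.05893     -0.1768
  Equil        0.1847       1.255     0.05251
  solve Keq expr → x = -0.05893; check Q = 0.005329
Then add 0.3507 M of E.
Step 2:
                    C           E           L
  Initial      0.1847       1.606     0.05251
  Change     0.002466   -0.001233   -0.003699
  Equil        0.1872       1.605     0.04882
  solve Keq expr → x = -0.001233; check Q = 0.005329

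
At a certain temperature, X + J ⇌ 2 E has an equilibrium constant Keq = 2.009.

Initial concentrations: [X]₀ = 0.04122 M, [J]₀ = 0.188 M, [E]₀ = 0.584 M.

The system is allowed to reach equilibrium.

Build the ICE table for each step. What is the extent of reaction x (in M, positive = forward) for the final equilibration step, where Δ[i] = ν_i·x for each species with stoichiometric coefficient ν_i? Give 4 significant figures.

Q₀ = 44.01 vs Keq = 2.009 ⇒ Q>K, reverse
Step 1:
                    X           J           E
  init        0.04122       0.188       0.584
  Δ            0.1281      0.1281     -0.2561
  eq           0.1693      0.3161      0.3279
  solve Keq expr → x = -0.1281; check Q = 2.009

x = -0.1281 M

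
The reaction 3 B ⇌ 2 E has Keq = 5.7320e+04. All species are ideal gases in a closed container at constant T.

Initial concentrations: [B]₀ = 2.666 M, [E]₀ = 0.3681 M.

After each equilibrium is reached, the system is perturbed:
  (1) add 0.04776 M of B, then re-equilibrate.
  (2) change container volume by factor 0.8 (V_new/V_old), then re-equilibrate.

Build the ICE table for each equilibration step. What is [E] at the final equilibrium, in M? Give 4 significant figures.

[E]_eq = 2.688 M

Q₀ = 0.007151 vs Keq = 5.7320e+04 ⇒ Q<K, forward
Step 1:
                    B           E
  Initial       2.666      0.3681
  Change       -2.623       1.749
  Equil       0.04276       2.117
  solve Keq expr → x = 0.8744; check Q = 5.7320e+04
Then add 0.04776 M of B.
Step 2:
                    B           E
  Initial     0.09052       2.117
  Change     -0.04734     0.03156
  Equil       0.04318       2.148
  solve Keq expr → x = 0.01578; check Q = 5.7320e+04
Then change container volume by factor 0.8 (V_new/V_old).
Step 3:
                    B           E
  Initial     0.05398       2.686
  Change    -0.003838    0.002558
  Equil       0.05014       2.688
  solve Keq expr → x = 0.001279; check Q = 5.7320e+04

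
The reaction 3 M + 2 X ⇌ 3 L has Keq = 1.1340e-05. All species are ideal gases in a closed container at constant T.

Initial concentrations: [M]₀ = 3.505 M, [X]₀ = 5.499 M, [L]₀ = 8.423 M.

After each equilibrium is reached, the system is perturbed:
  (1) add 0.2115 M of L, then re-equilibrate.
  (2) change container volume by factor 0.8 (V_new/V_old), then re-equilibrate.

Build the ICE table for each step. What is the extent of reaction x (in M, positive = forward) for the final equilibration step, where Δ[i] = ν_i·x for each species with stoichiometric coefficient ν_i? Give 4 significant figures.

x = 0.06663 M

Q₀ = 0.459 vs Keq = 1.1340e-05 ⇒ Q>K, reverse
Step 1:
                  M         X         L
  I           3.505     5.499     8.423
  C           7.273     4.849    -7.273
  E           10.78     10.35      1.15
  solve Keq expr → x = -2.424; check Q = 1.1340e-05
Then add 0.2115 M of L.
Step 2:
                  M         X         L
  I           10.78     10.35     1.361
  C          0.1828    0.1219   -0.1828
  E           10.96     10.47     1.179
  solve Keq expr → x = -0.06094; check Q = 1.1340e-05
Then change container volume by factor 0.8 (V_new/V_old).
Step 3:
                  M         X         L
  I            13.7     13.09     1.473
  C         -0.1999   -0.1333    0.1999
  E            13.5     12.95     1.673
  solve Keq expr → x = 0.06663; check Q = 1.1340e-05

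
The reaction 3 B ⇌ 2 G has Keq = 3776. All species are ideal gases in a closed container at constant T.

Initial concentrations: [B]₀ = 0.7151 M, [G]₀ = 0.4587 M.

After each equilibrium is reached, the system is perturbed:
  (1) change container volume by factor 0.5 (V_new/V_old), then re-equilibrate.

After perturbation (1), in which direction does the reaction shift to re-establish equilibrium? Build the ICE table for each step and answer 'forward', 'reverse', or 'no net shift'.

Q₀ = 0.5754 vs Keq = 3776 ⇒ Q<K, forward
Step 1:
                  B         G
  Initial    0.7151    0.4587
  Change    -0.6554     0.437
  Equil     0.05967    0.8957
  solve Keq expr → x = 0.2185; check Q = 3776
Then change container volume by factor 0.5 (V_new/V_old).
Step 2:
                  B         G
  Initial    0.1193     1.791
  Change   -0.02405   0.01604
  Equil     0.09528     1.807
  solve Keq expr → x = 0.008018; check Q = 3776

Direction: forward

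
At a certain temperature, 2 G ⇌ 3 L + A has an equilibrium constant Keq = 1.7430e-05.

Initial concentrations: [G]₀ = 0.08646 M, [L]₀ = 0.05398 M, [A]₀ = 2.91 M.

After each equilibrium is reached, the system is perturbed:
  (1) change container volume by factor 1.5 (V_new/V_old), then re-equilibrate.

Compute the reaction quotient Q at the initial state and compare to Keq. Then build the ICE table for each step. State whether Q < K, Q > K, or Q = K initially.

Q₀ = 0.06123 vs Keq = 1.7430e-05 ⇒ Q>K, reverse
Step 1:
                    G           L           A
  I           0.08646     0.05398        2.91
  C           0.03304    -0.04957    -0.01652
  E            0.1195    0.004414       2.893
  solve Keq expr → x = -0.01652; check Q = 1.7430e-05
Then change container volume by factor 1.5 (V_new/V_old).
Step 2:
                    G           L           A
  I           0.07967    0.002943       1.929
  C       -5.9598e-04  8.9396e-04  2.9799e-04
  E           0.07907    0.003837       1.929
  solve Keq expr → x = 2.9799e-04; check Q = 1.7430e-05

Q₀ = 0.06123; Q > K (proceeds reverse)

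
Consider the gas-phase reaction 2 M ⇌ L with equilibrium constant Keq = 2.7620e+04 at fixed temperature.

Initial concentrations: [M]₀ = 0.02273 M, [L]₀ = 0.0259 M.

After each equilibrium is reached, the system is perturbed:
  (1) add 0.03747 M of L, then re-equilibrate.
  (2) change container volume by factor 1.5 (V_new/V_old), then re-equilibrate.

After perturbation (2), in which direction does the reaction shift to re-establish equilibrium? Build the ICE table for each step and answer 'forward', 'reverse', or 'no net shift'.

Q₀ = 50.13 vs Keq = 2.7620e+04 ⇒ Q<K, forward
Step 1:
                    M           L
  I           0.02273      0.0259
  C          -0.02158     0.01079
  E          0.001153     0.03669
  solve Keq expr → x = 0.01079; check Q = 2.7620e+04
Then add 0.03747 M of L.
Step 2:
                    M           L
  I          0.001153     0.07416
  C        4.8338e-04 -2.4169e-04
  E          0.001636     0.07392
  solve Keq expr → x = -2.4169e-04; check Q = 2.7620e+04
Then change container volume by factor 1.5 (V_new/V_old).
Step 3:
                    M           L
  I          0.001091     0.04928
  C        2.4346e-04 -1.2173e-04
  E          0.001334     0.04916
  solve Keq expr → x = -1.2173e-04; check Q = 2.7620e+04

Direction: reverse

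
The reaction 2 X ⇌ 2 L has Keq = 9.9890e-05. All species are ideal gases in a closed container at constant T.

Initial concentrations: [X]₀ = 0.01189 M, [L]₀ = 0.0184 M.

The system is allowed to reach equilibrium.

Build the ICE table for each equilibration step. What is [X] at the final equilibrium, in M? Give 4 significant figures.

Q₀ = 2.395 vs Keq = 9.9890e-05 ⇒ Q>K, reverse
Step 1:
                   X          L
  Initial    0.01189     0.0184
  Change      0.0181    -0.0181
  Equil      0.02999 2.9974e-04
  solve Keq expr → x = -0.00905; check Q = 9.9890e-05

[X]_eq = 0.02999 M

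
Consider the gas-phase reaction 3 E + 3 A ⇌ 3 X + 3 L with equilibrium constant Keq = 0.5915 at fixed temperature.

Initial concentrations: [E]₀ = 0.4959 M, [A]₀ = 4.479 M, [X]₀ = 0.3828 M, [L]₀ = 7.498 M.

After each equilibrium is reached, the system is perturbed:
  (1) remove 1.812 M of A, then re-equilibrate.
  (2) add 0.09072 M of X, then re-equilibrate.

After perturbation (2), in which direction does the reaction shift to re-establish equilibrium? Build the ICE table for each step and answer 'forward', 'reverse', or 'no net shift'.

Q₀ = 2.158 vs Keq = 0.5915 ⇒ Q>K, reverse
Step 1:
                    E           A           X           L
  Initial      0.4959       4.479      0.3828       7.498
  Change      0.08351     0.08351    -0.08351    -0.08351
  Equil        0.5794       4.563      0.2993       7.414
  solve Keq expr → x = -0.02784; check Q = 0.5915
Then remove 1.812 M of A.
Step 2:
                    E           A           X           L
  Initial      0.5794       2.751      0.2993       7.414
  Change      0.08397     0.08397    -0.08397    -0.08397
  Equil        0.6634       2.834      0.2153       7.331
  solve Keq expr → x = -0.02799; check Q = 0.5915
Then add 0.09072 M of X.
Step 3:
                    E           A           X           L
  Initial      0.6634       2.834       0.306       7.331
  Change      0.06296     0.06296    -0.06296    -0.06296
  Equil        0.7263       2.897      0.2431       7.268
  solve Keq expr → x = -0.02099; check Q = 0.5915

Direction: reverse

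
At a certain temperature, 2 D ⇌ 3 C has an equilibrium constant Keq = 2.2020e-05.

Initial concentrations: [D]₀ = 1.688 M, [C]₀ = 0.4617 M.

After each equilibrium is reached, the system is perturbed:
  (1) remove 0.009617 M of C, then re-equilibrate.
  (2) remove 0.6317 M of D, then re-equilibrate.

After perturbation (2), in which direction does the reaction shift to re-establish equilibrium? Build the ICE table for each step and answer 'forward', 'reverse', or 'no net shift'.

Direction: reverse

Q₀ = 0.03454 vs Keq = 2.2020e-05 ⇒ Q>K, reverse
Step 1:
                  D         C
  Initial     1.688    0.4617
  Change     0.2785   -0.4177
  Equil       1.966   0.04399
  solve Keq expr → x = -0.1392; check Q = 2.2020e-05
Then remove 0.009617 M of C.
Step 2:
                  D         C
  Initial     1.966   0.03438
  Change  -0.006348  0.009522
  Equil        1.96    0.0439
  solve Keq expr → x = 0.003174; check Q = 2.2020e-05
Then remove 0.6317 M of D.
Step 3:
                  D         C
  Initial     1.328    0.0439
  Change   0.006611 -0.009916
  Equil       1.335   0.03398
  solve Keq expr → x = -0.003305; check Q = 2.2020e-05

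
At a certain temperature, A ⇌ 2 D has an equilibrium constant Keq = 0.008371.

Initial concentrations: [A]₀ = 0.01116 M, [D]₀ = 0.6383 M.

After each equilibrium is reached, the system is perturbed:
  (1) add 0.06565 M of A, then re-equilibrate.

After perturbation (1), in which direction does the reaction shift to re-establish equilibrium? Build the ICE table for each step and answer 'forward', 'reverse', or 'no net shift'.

Q₀ = 36.51 vs Keq = 0.008371 ⇒ Q>K, reverse
Step 1:
                  A         D
  Initial   0.01116    0.6383
  Change     0.2939   -0.5878
  Equil       0.305   0.05053
  solve Keq expr → x = -0.2939; check Q = 0.008371
Then add 0.06565 M of A.
Step 2:
                  A         D
  Initial    0.3707   0.05053
  Change  -0.002493  0.004985
  Equil      0.3682   0.05552
  solve Keq expr → x = 0.002493; check Q = 0.008371

Direction: forward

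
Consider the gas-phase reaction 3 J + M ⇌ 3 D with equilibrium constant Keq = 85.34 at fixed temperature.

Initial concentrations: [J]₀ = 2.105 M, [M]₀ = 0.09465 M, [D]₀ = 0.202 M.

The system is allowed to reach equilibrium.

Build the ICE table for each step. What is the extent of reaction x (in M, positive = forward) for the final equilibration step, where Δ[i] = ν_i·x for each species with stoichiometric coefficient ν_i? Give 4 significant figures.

Q₀ = 0.009336 vs Keq = 85.34 ⇒ Q<K, forward
Step 1:
                  J         M         D
  init        2.105   0.09465     0.202
  Δ         -0.2833  -0.09443    0.2833
  eq          1.822 2.2151e-04    0.4853
  solve Keq expr → x = 0.09443; check Q = 85.34

x = 0.09443 M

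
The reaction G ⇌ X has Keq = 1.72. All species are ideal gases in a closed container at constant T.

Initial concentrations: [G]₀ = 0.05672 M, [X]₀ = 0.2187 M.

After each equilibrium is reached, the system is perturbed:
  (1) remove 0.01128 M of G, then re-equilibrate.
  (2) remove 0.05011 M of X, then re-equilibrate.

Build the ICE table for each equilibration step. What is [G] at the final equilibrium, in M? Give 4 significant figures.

Q₀ = 3.856 vs Keq = 1.72 ⇒ Q>K, reverse
Step 1:
                   G          X
  I          0.05672     0.2187
  C          0.04454   -0.04454
  E           0.1013     0.1742
  solve Keq expr → x = -0.04454; check Q = 1.72
Then remove 0.01128 M of G.
Step 2:
                   G          X
  I          0.08998     0.1742
  C         0.007133  -0.007133
  E          0.09711      0.167
  solve Keq expr → x = -0.007133; check Q = 1.72
Then remove 0.05011 M of X.
Step 3:
                   G          X
  I          0.09711     0.1169
  C         -0.01842    0.01842
  E          0.07869     0.1353
  solve Keq expr → x = 0.01842; check Q = 1.72

[G]_eq = 0.07869 M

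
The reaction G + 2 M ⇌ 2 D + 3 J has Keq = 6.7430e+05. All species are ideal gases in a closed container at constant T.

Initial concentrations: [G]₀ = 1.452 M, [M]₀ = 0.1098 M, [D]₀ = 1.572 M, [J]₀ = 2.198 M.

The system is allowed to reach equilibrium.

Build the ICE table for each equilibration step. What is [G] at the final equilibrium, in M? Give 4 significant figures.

Q₀ = 1499 vs Keq = 6.7430e+05 ⇒ Q<K, forward
Step 1:
                  G         M         D         J
  init        1.452    0.1098     1.572     2.198
  Δ        -0.05179   -0.1036    0.1036    0.1554
  eq            1.4  0.006225     1.676     2.353
  solve Keq expr → x = 0.05179; check Q = 6.7430e+05

[G]_eq = 1.4 M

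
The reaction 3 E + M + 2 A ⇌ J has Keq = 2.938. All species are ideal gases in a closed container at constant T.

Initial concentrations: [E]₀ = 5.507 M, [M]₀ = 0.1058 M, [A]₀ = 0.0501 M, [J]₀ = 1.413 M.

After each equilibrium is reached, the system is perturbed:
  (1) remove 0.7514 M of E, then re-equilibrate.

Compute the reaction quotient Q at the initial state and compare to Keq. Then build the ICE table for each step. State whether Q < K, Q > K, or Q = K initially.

Q₀ = 31.86 vs Keq = 2.938 ⇒ Q>K, reverse
Step 1:
                  E         M         A         J
  Initial     5.507    0.1058    0.0501     1.413
  Change     0.1246   0.04154   0.08308  -0.04154
  Equil       5.632    0.1473    0.1332     1.371
  solve Keq expr → x = -0.04154; check Q = 2.938
Then remove 0.7514 M of E.
Step 2:
                  E         M         A         J
  Initial      4.88    0.1473    0.1332     1.371
  Change    0.03505   0.01168   0.02337  -0.01168
  Equil       4.915     0.159    0.1566      1.36
  solve Keq expr → x = -0.01168; check Q = 2.938

Q₀ = 31.86; Q > K (proceeds reverse)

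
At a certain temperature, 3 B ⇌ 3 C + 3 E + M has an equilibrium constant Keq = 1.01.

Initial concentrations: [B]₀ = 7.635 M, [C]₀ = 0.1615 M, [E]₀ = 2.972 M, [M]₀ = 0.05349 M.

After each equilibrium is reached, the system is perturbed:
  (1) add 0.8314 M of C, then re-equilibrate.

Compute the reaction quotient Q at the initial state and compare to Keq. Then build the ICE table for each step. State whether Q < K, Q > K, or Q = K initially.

Q₀ = 1.3290e-05; Q < K (proceeds forward)

Q₀ = 1.3290e-05 vs Keq = 1.01 ⇒ Q<K, forward
Step 1:
                    B           C           E           M
  I             7.635      0.1615       2.972     0.05349
  C            -1.508       1.508       1.508      0.5025
  E             6.127       1.669        4.48       0.556
  solve Keq expr → x = 0.5025; check Q = 1.01
Then add 0.8314 M of C.
Step 2:
                    B           C           E           M
  I             6.127         2.5        4.48       0.556
  C            0.3839     -0.3839     -0.3839      -0.128
  E             6.511       2.117       4.096       0.428
  solve Keq expr → x = -0.128; check Q = 1.01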